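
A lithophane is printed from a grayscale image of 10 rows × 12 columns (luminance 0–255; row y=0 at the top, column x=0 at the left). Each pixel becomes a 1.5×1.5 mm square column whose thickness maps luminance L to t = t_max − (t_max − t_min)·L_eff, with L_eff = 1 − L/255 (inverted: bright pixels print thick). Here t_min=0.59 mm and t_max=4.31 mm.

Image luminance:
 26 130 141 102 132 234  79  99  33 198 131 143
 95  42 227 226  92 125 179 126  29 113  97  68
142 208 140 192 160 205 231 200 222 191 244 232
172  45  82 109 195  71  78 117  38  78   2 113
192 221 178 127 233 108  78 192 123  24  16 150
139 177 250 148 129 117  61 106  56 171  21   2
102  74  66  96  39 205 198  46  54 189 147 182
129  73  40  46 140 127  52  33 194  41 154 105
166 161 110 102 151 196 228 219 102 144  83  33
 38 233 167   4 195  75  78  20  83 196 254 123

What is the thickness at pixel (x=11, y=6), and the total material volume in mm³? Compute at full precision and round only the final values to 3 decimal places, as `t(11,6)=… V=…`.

span = t_max - t_min = 4.31 - 0.59 = 3.720
L(11,6) = 182, L_eff = 1 - 182/255 = 0.286275 (inverted)
t(11,6) = 4.31 - 3.720·0.286275 = 3.245
Σt over all 10·12 pixels = 616876/2125 ≈ 290.2945882
V = pitch²·Σt = 1.5²·616876/2125 = 653.163

t(11,6)=3.245 V=653.163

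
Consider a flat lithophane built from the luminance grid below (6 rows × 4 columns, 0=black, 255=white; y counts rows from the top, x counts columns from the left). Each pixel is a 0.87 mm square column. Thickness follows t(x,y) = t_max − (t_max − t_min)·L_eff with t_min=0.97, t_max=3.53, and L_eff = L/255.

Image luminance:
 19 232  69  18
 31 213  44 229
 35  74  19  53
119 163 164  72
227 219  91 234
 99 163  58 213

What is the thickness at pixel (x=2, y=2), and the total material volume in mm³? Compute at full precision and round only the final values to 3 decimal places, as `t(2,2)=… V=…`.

span = t_max - t_min = 3.53 - 0.97 = 2.560
L(2,2) = 19, L_eff = 19/255 = 0.074510
t(2,2) = 3.53 - 2.560·0.074510 = 3.339
Σt over all 6·4 pixels = 357178/6375 ≈ 56.0279216
V = pitch²·Σt = 0.87²·357178/6375 = 42.408

t(2,2)=3.339 V=42.408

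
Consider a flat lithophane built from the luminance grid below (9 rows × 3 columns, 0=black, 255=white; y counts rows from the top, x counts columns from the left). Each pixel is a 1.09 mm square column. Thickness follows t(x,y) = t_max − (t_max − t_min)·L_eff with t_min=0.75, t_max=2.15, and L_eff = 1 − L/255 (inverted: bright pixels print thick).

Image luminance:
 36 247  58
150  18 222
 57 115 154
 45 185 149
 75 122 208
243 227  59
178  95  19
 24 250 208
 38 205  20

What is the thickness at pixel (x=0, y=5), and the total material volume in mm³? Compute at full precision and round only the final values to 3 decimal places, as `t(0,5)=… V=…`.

span = t_max - t_min = 2.15 - 0.75 = 1.400
L(0,5) = 243, L_eff = 1 - 243/255 = 0.047059 (inverted)
t(0,5) = 2.15 - 1.400·0.047059 = 2.084
Σt over all 9·3 pixels = 198671/5100 ≈ 38.9550980
V = pitch²·Σt = 1.09²·198671/5100 = 46.283

t(0,5)=2.084 V=46.283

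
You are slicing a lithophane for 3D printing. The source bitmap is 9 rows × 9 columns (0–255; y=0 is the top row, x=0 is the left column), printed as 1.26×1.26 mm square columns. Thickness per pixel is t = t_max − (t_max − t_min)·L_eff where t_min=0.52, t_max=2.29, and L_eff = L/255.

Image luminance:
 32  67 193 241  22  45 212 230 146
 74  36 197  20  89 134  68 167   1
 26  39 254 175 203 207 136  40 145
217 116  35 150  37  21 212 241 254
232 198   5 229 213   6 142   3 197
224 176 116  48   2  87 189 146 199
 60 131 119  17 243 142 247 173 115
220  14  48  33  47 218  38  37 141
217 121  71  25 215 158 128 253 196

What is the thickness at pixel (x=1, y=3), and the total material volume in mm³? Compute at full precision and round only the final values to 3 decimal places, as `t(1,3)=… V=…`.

span = t_max - t_min = 2.29 - 0.52 = 1.770
L(1,3) = 116, L_eff = 116/255 = 0.454902
t(1,3) = 2.29 - 1.770·0.454902 = 1.485
Σt over all 9·9 pixels = 483863/4250 ≈ 113.8501176
V = pitch²·Σt = 1.26²·483863/4250 = 180.748

t(1,3)=1.485 V=180.748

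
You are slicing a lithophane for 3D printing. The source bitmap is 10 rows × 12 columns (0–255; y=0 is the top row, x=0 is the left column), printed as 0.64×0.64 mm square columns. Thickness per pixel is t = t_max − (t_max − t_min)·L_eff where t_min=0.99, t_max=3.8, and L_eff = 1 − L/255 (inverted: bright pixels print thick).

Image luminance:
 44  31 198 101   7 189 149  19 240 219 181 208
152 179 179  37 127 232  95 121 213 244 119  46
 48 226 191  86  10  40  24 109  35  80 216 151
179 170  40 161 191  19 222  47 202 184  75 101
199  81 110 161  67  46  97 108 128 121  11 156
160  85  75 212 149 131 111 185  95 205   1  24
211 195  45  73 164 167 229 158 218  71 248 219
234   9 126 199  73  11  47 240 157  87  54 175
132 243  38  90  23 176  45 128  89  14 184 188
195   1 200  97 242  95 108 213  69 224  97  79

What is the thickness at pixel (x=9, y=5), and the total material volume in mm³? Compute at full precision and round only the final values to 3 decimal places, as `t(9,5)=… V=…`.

span = t_max - t_min = 3.8 - 0.99 = 2.810
L(9,5) = 205, L_eff = 1 - 205/255 = 0.196078 (inverted)
t(9,5) = 3.8 - 2.810·0.196078 = 3.249
Σt over all 10·12 pixels = 1462087/5100 ≈ 286.6837255
V = pitch²·Σt = 0.64²·1462087/5100 = 117.426

t(9,5)=3.249 V=117.426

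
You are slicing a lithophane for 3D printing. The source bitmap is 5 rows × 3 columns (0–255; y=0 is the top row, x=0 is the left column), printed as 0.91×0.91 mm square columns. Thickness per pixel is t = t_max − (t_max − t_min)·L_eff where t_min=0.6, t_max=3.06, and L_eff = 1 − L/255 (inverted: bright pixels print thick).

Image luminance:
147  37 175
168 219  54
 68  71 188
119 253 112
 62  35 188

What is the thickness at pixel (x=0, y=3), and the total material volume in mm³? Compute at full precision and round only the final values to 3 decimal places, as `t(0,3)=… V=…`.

t(0,3)=1.748 V=22.600

span = t_max - t_min = 3.06 - 0.6 = 2.460
L(0,3) = 119, L_eff = 1 - 119/255 = 0.533333 (inverted)
t(0,3) = 3.06 - 2.460·0.533333 = 1.748
Σt over all 5·3 pixels = 57993/2125 ≈ 27.2908235
V = pitch²·Σt = 0.91²·57993/2125 = 22.600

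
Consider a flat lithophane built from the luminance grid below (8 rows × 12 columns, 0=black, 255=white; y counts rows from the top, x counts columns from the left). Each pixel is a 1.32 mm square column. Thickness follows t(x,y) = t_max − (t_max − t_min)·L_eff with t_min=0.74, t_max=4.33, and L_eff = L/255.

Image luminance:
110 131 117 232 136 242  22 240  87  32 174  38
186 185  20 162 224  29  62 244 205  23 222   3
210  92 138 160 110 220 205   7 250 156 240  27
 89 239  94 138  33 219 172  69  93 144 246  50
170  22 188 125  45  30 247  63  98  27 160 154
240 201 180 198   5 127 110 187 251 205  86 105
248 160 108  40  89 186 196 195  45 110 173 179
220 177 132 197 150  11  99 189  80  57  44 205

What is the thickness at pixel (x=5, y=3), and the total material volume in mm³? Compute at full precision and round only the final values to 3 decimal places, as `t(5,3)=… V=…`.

t(5,3)=1.247 V=404.382

span = t_max - t_min = 4.33 - 0.74 = 3.590
L(5,3) = 219, L_eff = 219/255 = 0.858824
t(5,3) = 4.33 - 3.590·0.858824 = 1.247
Σt over all 8·12 pixels = 1972707/8500 ≈ 232.0831765
V = pitch²·Σt = 1.32²·1972707/8500 = 404.382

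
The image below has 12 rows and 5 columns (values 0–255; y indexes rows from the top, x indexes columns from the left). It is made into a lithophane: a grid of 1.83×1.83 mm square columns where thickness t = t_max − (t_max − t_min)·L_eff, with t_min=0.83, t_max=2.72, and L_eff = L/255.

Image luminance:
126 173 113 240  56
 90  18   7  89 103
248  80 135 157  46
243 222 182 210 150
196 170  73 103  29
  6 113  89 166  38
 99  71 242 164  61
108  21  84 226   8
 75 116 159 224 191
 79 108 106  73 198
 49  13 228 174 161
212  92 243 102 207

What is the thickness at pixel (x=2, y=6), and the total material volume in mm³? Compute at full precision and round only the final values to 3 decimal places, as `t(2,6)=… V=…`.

span = t_max - t_min = 2.72 - 0.83 = 1.890
L(2,6) = 242, L_eff = 242/255 = 0.949020
t(2,6) = 2.72 - 1.890·0.949020 = 0.926
Σt over all 12·5 pixels = 107.13
V = pitch²·Σt = 1.83²·107.13 = 358.768

t(2,6)=0.926 V=358.768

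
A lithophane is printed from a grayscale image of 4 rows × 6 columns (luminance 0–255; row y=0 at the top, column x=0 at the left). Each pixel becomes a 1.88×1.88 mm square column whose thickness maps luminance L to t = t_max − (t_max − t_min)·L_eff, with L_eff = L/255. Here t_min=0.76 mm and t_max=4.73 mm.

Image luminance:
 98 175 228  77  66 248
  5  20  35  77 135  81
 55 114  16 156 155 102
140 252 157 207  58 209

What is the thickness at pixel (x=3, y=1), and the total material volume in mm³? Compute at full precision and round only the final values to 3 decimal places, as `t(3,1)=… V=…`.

span = t_max - t_min = 4.73 - 0.76 = 3.970
L(3,1) = 77, L_eff = 77/255 = 0.301961
t(3,1) = 4.73 - 3.970·0.301961 = 3.531
Σt over all 4·6 pixels = 878479/12750 ≈ 68.9003137
V = pitch²·Σt = 1.88²·878479/12750 = 243.521

t(3,1)=3.531 V=243.521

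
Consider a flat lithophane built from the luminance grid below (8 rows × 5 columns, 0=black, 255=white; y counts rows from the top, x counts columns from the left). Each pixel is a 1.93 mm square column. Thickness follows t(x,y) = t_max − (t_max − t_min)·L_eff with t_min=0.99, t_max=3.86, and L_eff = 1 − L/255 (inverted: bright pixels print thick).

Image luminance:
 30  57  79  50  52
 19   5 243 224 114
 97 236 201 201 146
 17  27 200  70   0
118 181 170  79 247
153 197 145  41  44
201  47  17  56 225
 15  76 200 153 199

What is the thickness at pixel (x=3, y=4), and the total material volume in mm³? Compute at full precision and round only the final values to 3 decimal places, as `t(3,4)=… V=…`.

span = t_max - t_min = 3.86 - 0.99 = 2.870
L(3,4) = 79, L_eff = 1 - 79/255 = 0.690196 (inverted)
t(3,4) = 3.86 - 2.870·0.690196 = 1.879
Σt over all 8·5 pixels = 194932/2125 ≈ 91.7327059
V = pitch²·Σt = 1.93²·194932/2125 = 341.695

t(3,4)=1.879 V=341.695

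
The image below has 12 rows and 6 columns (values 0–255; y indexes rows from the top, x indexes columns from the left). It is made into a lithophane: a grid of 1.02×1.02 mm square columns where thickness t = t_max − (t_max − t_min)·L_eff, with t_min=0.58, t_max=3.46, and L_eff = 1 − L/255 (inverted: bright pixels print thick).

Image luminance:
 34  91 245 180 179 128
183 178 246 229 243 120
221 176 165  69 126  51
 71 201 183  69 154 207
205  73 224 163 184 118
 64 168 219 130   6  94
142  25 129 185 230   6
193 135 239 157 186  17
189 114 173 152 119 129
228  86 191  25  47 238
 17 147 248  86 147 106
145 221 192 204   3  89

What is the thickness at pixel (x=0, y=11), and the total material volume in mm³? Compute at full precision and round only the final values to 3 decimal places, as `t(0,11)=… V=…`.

span = t_max - t_min = 3.46 - 0.58 = 2.880
L(0,11) = 145, L_eff = 1 - 145/255 = 0.431373 (inverted)
t(0,11) = 3.46 - 2.880·0.431373 = 2.218
Σt over all 12·6 pixels = 336828/2125 ≈ 158.5072941
V = pitch²·Σt = 1.02²·336828/2125 = 164.911

t(0,11)=2.218 V=164.911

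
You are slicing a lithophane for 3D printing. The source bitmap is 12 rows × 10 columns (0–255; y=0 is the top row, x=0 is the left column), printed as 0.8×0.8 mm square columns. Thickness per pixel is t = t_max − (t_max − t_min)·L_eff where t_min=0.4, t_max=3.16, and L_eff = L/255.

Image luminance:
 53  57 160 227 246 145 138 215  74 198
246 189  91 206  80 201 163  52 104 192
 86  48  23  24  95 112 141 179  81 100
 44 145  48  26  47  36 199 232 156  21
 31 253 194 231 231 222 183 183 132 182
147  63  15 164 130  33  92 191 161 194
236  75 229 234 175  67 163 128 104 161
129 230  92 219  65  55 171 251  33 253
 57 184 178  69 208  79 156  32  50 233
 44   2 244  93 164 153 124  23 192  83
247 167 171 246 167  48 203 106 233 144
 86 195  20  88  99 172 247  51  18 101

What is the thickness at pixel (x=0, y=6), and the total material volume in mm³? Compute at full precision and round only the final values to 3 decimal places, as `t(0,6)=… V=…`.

span = t_max - t_min = 3.16 - 0.4 = 2.760
L(0,6) = 236, L_eff = 236/255 = 0.925490
t(0,6) = 3.16 - 2.760·0.925490 = 0.606
Σt over all 12·10 pixels = 434143/2125 ≈ 204.3025882
V = pitch²·Σt = 0.8²·434143/2125 = 130.754

t(0,6)=0.606 V=130.754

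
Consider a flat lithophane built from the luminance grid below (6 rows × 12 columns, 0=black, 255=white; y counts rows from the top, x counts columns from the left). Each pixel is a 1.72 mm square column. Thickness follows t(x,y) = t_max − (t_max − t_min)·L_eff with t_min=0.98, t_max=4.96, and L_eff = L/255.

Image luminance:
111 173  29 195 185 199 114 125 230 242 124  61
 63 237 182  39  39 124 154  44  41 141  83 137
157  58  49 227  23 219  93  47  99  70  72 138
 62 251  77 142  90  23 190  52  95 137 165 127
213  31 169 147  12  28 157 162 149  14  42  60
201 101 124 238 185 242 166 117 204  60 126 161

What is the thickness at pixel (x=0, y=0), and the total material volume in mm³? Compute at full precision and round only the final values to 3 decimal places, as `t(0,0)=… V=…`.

t(0,0)=3.228 V=648.139

span = t_max - t_min = 4.96 - 0.98 = 3.980
L(0,0) = 111, L_eff = 111/255 = 0.435294
t(0,0) = 4.96 - 3.980·0.435294 = 3.228
Σt over all 6·12 pixels = 465554/2125 ≈ 219.0842353
V = pitch²·Σt = 1.72²·465554/2125 = 648.139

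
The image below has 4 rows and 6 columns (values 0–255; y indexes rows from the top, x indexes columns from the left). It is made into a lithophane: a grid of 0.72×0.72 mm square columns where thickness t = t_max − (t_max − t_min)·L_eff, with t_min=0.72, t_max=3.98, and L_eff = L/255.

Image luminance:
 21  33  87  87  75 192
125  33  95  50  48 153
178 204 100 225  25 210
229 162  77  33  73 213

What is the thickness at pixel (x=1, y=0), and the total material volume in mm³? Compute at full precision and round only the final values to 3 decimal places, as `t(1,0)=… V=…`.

span = t_max - t_min = 3.98 - 0.72 = 3.260
L(1,0) = 33, L_eff = 33/255 = 0.129412
t(1,0) = 3.98 - 3.260·0.129412 = 3.558
Σt over all 4·6 pixels = 386608/6375 ≈ 60.6443922
V = pitch²·Σt = 0.72²·386608/6375 = 31.438

t(1,0)=3.558 V=31.438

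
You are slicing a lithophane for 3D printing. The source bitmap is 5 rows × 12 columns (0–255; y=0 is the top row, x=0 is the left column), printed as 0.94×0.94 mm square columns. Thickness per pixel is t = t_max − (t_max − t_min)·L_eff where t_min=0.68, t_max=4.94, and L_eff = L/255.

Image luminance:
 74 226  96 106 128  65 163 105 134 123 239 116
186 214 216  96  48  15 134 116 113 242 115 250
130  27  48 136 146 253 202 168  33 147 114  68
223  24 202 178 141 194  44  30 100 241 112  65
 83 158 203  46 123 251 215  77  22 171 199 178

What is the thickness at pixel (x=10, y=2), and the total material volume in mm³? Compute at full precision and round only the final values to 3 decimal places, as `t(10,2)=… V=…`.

t(10,2)=3.036 V=142.746

span = t_max - t_min = 4.94 - 0.68 = 4.260
L(10,2) = 114, L_eff = 114/255 = 0.447059
t(10,2) = 4.94 - 4.260·0.447059 = 3.036
Σt over all 5·12 pixels = 343294/2125 ≈ 161.5501176
V = pitch²·Σt = 0.94²·343294/2125 = 142.746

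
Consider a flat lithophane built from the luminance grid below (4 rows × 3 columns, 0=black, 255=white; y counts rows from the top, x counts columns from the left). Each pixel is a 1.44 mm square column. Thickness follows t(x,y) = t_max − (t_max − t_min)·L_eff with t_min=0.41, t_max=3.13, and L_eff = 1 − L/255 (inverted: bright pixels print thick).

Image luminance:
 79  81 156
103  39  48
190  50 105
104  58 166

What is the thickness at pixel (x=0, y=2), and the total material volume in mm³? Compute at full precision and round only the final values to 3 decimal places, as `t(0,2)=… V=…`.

span = t_max - t_min = 3.13 - 0.41 = 2.720
L(0,2) = 190, L_eff = 1 - 190/255 = 0.254902 (inverted)
t(0,2) = 3.13 - 2.720·0.254902 = 2.437
Σt over all 4·3 pixels = 17.496
V = pitch²·Σt = 1.44²·17.496 = 36.280

t(0,2)=2.437 V=36.280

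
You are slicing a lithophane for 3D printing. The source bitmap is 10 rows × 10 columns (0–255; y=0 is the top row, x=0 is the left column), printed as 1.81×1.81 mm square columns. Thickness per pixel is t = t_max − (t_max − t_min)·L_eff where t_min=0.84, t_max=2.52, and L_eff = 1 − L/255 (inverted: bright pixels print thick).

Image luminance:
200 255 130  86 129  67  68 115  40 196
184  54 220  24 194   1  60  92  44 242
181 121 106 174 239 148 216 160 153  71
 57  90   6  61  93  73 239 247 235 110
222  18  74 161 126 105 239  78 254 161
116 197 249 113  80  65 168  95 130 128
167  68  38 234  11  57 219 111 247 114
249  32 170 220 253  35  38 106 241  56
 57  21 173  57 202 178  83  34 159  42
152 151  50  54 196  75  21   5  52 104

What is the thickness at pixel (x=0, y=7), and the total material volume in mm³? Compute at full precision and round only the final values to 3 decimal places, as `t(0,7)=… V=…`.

span = t_max - t_min = 2.52 - 0.84 = 1.680
L(0,7) = 249, L_eff = 1 - 249/255 = 0.023529 (inverted)
t(0,7) = 2.52 - 1.680·0.023529 = 2.480
Σt over all 10·10 pixels = 353388/2125 ≈ 166.3002353
V = pitch²·Σt = 1.81²·353388/2125 = 544.816

t(0,7)=2.480 V=544.816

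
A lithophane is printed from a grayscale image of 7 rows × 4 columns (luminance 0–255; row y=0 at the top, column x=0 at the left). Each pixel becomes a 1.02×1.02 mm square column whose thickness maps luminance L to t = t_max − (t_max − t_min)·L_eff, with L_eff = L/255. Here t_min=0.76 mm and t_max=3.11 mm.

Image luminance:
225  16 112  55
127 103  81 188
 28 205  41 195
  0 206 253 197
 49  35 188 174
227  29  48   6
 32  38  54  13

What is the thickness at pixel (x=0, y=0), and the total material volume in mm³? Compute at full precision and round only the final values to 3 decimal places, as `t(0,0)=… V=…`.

t(0,0)=1.036 V=62.553

span = t_max - t_min = 3.11 - 0.76 = 2.350
L(0,0) = 225, L_eff = 225/255 = 0.882353
t(0,0) = 3.11 - 2.350·0.882353 = 1.036
Σt over all 7·4 pixels = 102211/1700 ≈ 60.1241176
V = pitch²·Σt = 1.02²·102211/1700 = 62.553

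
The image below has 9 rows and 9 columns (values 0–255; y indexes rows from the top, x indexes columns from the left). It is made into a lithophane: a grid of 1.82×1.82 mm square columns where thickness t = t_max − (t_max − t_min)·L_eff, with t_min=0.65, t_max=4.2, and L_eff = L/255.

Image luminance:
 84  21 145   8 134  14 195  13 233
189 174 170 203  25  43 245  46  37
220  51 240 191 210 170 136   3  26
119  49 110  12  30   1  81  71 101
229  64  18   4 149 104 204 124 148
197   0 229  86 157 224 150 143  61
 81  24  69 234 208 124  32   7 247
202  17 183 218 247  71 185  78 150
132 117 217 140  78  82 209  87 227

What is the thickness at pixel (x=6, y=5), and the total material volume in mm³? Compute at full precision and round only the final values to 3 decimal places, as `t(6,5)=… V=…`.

span = t_max - t_min = 4.2 - 0.65 = 3.550
L(6,5) = 150, L_eff = 150/255 = 0.588235
t(6,5) = 4.2 - 3.550·0.588235 = 2.112
Σt over all 9·9 pixels = 1042273/5100 ≈ 204.3672549
V = pitch²·Σt = 1.82²·1042273/5100 = 676.946

t(6,5)=2.112 V=676.946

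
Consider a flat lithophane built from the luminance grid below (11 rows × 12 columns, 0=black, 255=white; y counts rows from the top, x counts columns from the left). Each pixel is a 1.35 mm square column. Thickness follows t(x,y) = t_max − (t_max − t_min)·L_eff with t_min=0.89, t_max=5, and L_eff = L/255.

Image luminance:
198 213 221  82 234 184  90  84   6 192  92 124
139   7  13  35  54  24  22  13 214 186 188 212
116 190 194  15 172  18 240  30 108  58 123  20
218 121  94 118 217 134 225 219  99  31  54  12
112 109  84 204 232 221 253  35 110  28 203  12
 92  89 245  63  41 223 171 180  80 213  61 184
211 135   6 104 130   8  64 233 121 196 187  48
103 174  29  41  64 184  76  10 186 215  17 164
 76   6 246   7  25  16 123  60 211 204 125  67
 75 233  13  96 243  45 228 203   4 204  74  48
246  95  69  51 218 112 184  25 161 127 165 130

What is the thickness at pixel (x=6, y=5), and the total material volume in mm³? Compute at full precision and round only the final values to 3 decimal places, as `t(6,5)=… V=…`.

span = t_max - t_min = 5 - 0.89 = 4.110
L(6,5) = 171, L_eff = 171/255 = 0.670588
t(6,5) = 5 - 4.110·0.670588 = 2.244
Σt over all 11·12 pixels = 3442797/8500 ≈ 405.0349412
V = pitch²·Σt = 1.35²·3442797/8500 = 738.176

t(6,5)=2.244 V=738.176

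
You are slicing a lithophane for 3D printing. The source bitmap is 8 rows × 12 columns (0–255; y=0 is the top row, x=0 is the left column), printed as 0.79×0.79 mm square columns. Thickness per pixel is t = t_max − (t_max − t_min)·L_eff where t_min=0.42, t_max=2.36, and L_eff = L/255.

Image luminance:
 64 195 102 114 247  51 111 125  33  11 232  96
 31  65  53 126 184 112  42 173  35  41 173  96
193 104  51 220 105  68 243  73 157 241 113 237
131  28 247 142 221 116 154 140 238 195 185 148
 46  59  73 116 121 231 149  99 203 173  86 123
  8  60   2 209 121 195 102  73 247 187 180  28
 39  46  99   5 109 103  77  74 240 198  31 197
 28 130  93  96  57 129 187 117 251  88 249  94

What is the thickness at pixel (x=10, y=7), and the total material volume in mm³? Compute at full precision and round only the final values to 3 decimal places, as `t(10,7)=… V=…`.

t(10,7)=0.466 V=84.942

span = t_max - t_min = 2.36 - 0.42 = 1.940
L(10,7) = 249, L_eff = 249/255 = 0.976471
t(10,7) = 2.36 - 1.940·0.976471 = 0.466
Σt over all 8·12 pixels = 173531/1275 ≈ 136.1027451
V = pitch²·Σt = 0.79²·173531/1275 = 84.942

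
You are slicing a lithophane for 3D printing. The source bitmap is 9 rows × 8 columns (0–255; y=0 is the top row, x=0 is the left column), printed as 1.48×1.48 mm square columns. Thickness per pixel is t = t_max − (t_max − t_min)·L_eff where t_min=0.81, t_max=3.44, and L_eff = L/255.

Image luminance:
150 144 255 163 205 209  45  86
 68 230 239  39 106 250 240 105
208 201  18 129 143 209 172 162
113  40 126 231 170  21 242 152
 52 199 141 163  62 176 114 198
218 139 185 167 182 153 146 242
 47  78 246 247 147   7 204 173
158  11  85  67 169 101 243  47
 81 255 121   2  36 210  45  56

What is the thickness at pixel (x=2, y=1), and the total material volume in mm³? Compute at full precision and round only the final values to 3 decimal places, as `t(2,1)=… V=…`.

t(2,1)=0.975 V=311.094

span = t_max - t_min = 3.44 - 0.81 = 2.630
L(2,1) = 239, L_eff = 239/255 = 0.937255
t(2,1) = 3.44 - 2.630·0.937255 = 0.975
Σt over all 9·8 pixels = 905417/6375 ≈ 142.0261961
V = pitch²·Σt = 1.48²·905417/6375 = 311.094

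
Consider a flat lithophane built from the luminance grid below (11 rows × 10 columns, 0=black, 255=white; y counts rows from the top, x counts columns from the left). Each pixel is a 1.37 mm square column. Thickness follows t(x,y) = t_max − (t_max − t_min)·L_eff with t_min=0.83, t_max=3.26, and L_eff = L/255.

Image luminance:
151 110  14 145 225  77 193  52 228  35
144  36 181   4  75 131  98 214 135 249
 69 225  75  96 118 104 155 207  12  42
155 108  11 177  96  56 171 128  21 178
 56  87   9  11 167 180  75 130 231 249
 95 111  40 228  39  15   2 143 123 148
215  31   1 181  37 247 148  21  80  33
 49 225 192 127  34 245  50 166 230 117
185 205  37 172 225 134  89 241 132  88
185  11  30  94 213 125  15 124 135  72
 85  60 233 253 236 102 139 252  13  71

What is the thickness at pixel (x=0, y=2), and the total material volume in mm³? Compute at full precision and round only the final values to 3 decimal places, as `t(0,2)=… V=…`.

t(0,2)=2.602 V=436.517

span = t_max - t_min = 3.26 - 0.83 = 2.430
L(0,2) = 69, L_eff = 69/255 = 0.270588
t(0,2) = 3.26 - 2.430·0.270588 = 2.602
Σt over all 11·10 pixels = 15815/68 ≈ 232.5735294
V = pitch²·Σt = 1.37²·15815/68 = 436.517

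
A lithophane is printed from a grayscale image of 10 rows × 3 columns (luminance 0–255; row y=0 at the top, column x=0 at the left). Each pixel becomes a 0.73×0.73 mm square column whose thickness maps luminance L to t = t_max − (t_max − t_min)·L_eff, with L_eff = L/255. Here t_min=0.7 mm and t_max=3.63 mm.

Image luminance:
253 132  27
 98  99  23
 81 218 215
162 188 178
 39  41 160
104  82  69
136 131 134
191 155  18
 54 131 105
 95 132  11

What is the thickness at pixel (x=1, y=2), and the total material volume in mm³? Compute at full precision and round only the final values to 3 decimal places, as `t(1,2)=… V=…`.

span = t_max - t_min = 3.63 - 0.7 = 2.930
L(1,2) = 218, L_eff = 218/255 = 0.854902
t(1,2) = 3.63 - 2.930·0.854902 = 1.125
Σt over all 10·3 pixels = 146882/2125 ≈ 69.1209412
V = pitch²·Σt = 0.73²·146882/2125 = 36.835

t(1,2)=1.125 V=36.835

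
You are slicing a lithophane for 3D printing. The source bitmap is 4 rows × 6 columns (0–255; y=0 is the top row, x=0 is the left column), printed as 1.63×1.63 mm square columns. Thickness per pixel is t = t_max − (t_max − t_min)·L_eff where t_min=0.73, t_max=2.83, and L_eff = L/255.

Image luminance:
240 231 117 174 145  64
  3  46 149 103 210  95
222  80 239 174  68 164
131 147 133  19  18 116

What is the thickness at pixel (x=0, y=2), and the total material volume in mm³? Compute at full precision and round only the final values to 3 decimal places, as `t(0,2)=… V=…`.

span = t_max - t_min = 2.83 - 0.73 = 2.100
L(0,2) = 222, L_eff = 222/255 = 0.870588
t(0,2) = 2.83 - 2.100·0.870588 = 1.002
Σt over all 4·6 pixels = 18058/425 ≈ 42.4894118
V = pitch²·Σt = 1.63²·18058/425 = 112.890

t(0,2)=1.002 V=112.890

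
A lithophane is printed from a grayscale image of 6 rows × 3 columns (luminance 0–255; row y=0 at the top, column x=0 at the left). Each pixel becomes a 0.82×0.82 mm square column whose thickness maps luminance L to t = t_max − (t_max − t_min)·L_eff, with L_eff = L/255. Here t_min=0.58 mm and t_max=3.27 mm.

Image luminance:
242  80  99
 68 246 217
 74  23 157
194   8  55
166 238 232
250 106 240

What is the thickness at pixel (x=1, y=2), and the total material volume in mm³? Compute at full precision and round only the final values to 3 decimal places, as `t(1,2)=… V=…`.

t(1,2)=3.027 V=20.461

span = t_max - t_min = 3.27 - 0.58 = 2.690
L(1,2) = 23, L_eff = 23/255 = 0.090196
t(1,2) = 3.27 - 2.690·0.090196 = 3.027
Σt over all 6·3 pixels = 31039/1020 ≈ 30.4303922
V = pitch²·Σt = 0.82²·31039/1020 = 20.461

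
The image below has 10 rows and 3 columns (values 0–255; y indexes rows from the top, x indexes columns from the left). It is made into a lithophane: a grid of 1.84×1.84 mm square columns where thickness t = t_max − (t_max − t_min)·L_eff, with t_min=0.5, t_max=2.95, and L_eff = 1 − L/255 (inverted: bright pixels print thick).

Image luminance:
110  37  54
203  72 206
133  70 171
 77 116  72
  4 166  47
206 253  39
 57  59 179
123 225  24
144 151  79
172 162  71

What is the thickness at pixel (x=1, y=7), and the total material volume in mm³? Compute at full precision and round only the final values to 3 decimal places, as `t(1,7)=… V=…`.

span = t_max - t_min = 2.95 - 0.5 = 2.450
L(1,7) = 225, L_eff = 1 - 225/255 = 0.117647 (inverted)
t(1,7) = 2.95 - 2.450·0.117647 = 2.662
Σt over all 10·3 pixels = 123559/2550 ≈ 48.4545098
V = pitch²·Σt = 1.84²·123559/2550 = 164.048

t(1,7)=2.662 V=164.048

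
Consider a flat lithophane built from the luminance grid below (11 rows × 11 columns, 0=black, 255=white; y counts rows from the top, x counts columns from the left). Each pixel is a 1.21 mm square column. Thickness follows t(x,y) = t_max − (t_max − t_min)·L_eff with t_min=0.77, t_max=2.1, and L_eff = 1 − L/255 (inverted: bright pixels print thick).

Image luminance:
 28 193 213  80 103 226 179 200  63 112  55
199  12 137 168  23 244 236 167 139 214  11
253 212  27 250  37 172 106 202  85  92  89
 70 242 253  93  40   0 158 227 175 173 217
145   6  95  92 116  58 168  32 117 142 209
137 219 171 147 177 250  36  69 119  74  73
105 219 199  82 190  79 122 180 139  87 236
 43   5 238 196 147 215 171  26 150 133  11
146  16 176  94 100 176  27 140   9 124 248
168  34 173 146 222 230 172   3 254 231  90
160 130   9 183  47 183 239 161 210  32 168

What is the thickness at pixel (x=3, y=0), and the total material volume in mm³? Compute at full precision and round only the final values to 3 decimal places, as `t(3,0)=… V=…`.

t(3,0)=1.187 V=260.889

span = t_max - t_min = 2.1 - 0.77 = 1.330
L(3,0) = 80, L_eff = 1 - 80/255 = 0.686275 (inverted)
t(3,0) = 2.1 - 1.330·0.686275 = 1.187
Σt over all 11·11 pixels = 1135967/6375 ≈ 178.1909020
V = pitch²·Σt = 1.21²·1135967/6375 = 260.889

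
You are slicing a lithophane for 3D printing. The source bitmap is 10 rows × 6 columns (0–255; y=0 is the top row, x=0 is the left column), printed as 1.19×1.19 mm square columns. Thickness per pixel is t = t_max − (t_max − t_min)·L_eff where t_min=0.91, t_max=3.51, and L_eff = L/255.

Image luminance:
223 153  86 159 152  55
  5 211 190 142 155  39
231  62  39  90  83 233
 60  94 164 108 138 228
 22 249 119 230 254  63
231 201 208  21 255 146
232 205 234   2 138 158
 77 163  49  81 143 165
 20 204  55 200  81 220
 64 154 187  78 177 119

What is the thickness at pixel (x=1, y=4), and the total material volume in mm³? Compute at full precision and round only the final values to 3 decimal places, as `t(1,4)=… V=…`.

t(1,4)=0.971 V=178.318

span = t_max - t_min = 3.51 - 0.91 = 2.600
L(1,4) = 249, L_eff = 249/255 = 0.976471
t(1,4) = 3.51 - 2.600·0.976471 = 0.971
Σt over all 10·6 pixels = 6422/51 ≈ 125.9215686
V = pitch²·Σt = 1.19²·6422/51 = 178.318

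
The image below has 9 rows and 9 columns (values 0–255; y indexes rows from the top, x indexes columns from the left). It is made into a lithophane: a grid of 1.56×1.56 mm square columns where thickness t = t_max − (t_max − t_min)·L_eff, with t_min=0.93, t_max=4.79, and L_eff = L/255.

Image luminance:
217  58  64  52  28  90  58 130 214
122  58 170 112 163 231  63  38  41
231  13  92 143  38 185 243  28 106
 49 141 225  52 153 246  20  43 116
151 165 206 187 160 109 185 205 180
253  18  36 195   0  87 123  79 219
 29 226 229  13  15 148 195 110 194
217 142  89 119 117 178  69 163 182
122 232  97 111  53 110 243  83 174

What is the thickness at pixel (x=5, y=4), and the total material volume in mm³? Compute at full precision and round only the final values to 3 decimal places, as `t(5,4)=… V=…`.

span = t_max - t_min = 4.79 - 0.93 = 3.860
L(5,4) = 109, L_eff = 109/255 = 0.427451
t(5,4) = 4.79 - 3.860·0.427451 = 3.140
Σt over all 9·9 pixels = 232.818
V = pitch²·Σt = 1.56²·232.818 = 566.586

t(5,4)=3.140 V=566.586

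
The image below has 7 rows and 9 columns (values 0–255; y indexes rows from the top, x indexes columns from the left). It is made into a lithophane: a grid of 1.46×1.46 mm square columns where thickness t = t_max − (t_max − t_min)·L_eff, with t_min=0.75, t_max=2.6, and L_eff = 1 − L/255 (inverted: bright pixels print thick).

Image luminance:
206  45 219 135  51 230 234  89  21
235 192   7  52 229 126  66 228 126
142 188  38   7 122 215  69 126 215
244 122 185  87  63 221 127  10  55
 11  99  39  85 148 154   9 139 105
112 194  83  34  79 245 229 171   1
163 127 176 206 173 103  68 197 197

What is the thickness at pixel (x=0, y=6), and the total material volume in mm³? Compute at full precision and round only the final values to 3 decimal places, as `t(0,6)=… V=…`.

span = t_max - t_min = 2.6 - 0.75 = 1.850
L(0,6) = 163, L_eff = 1 - 163/255 = 0.360784 (inverted)
t(0,6) = 2.6 - 1.850·0.360784 = 1.933
Σt over all 7·9 pixels = 539713/5100 ≈ 105.8260784
V = pitch²·Σt = 1.46²·539713/5100 = 225.579

t(0,6)=1.933 V=225.579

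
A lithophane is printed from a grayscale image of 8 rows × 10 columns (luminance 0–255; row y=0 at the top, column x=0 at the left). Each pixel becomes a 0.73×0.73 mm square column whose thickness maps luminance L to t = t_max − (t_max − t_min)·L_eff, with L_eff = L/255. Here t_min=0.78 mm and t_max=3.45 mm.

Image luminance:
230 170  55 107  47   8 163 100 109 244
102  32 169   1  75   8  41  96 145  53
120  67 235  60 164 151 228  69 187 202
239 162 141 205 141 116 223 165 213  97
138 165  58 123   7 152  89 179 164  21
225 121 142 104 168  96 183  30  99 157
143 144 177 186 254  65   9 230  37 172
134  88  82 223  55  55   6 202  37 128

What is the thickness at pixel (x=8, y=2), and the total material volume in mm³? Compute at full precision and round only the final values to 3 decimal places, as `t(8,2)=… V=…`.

span = t_max - t_min = 3.45 - 0.78 = 2.670
L(8,2) = 187, L_eff = 187/255 = 0.733333
t(8,2) = 3.45 - 2.670·0.733333 = 1.492
Σt over all 8·10 pixels = 364267/2125 ≈ 171.4197647
V = pitch²·Σt = 0.73²·364267/2125 = 91.350

t(8,2)=1.492 V=91.350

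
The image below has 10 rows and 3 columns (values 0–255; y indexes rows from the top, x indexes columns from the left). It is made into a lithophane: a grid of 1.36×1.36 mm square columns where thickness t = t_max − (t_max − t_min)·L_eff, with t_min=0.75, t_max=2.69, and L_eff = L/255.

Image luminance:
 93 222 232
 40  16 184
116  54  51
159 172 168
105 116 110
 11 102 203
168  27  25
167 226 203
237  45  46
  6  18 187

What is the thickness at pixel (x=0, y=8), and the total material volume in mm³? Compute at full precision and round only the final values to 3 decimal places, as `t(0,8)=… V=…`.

t(0,8)=0.887 V=99.886

span = t_max - t_min = 2.69 - 0.75 = 1.940
L(0,8) = 237, L_eff = 237/255 = 0.929412
t(0,8) = 2.69 - 1.940·0.929412 = 0.887
Σt over all 10·3 pixels = 344276/6375 ≈ 54.0040784
V = pitch²·Σt = 1.36²·344276/6375 = 99.886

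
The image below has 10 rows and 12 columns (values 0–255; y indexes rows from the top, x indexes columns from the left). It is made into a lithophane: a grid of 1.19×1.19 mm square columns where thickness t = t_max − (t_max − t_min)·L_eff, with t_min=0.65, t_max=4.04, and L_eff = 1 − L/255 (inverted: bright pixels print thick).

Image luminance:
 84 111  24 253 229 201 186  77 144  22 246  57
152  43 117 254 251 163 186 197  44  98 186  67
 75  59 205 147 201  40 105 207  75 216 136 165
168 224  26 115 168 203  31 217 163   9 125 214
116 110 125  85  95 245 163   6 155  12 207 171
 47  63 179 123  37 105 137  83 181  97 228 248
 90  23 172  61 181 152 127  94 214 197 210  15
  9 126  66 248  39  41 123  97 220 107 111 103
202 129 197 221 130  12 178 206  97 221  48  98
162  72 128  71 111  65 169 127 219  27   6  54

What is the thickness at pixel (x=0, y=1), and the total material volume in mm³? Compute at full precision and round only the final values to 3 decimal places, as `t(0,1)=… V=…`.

span = t_max - t_min = 4.04 - 0.65 = 3.390
L(0,1) = 152, L_eff = 1 - 152/255 = 0.403922 (inverted)
t(0,1) = 4.04 - 3.390·0.403922 = 2.671
Σt over all 10·12 pixels = 120612/425 ≈ 283.7929412
V = pitch²·Σt = 1.19²·120612/425 = 401.879

t(0,1)=2.671 V=401.879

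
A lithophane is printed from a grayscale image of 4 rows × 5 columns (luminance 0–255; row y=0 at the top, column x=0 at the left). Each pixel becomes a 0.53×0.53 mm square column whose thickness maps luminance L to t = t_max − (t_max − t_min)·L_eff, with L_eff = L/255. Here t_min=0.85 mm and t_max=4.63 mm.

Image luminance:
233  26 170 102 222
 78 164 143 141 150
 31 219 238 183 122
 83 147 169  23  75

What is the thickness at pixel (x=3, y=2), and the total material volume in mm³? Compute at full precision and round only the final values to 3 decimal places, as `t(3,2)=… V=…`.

t(3,2)=1.917 V=14.690

span = t_max - t_min = 4.63 - 0.85 = 3.780
L(3,2) = 183, L_eff = 183/255 = 0.717647
t(3,2) = 4.63 - 3.780·0.717647 = 1.917
Σt over all 4·5 pixels = 222253/4250 ≈ 52.2948235
V = pitch²·Σt = 0.53²·222253/4250 = 14.690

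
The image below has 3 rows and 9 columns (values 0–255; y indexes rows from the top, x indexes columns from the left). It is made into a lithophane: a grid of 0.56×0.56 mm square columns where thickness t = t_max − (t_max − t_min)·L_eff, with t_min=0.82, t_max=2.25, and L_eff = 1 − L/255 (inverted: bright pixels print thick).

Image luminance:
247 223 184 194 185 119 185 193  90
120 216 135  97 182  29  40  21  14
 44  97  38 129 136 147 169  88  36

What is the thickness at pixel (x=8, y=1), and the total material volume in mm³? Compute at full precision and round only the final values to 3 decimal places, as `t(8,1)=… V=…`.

t(8,1)=0.899 V=12.849

span = t_max - t_min = 2.25 - 0.82 = 1.430
L(8,1) = 14, L_eff = 1 - 14/255 = 0.945098 (inverted)
t(8,1) = 2.25 - 1.430·0.945098 = 0.899
Σt over all 3·9 pixels = 261191/6375 ≈ 40.9711373
V = pitch²·Σt = 0.56²·261191/6375 = 12.849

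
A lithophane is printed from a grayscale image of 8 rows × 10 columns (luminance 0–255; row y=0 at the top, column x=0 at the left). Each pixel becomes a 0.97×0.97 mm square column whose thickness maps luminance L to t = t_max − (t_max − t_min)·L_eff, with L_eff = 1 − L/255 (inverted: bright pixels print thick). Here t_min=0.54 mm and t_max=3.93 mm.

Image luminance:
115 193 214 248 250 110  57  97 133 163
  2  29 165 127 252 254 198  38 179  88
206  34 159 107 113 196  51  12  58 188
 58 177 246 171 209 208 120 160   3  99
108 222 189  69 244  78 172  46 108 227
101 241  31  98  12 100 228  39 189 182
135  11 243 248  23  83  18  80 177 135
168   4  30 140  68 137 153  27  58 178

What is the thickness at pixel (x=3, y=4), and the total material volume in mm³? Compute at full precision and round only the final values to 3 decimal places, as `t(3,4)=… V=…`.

t(3,4)=1.457 V=169.321

span = t_max - t_min = 3.93 - 0.54 = 3.390
L(3,4) = 69, L_eff = 1 - 69/255 = 0.729412 (inverted)
t(3,4) = 3.93 - 3.390·0.729412 = 1.457
Σt over all 8·10 pixels = 1529631/8500 ≈ 179.9565882
V = pitch²·Σt = 0.97²·1529631/8500 = 169.321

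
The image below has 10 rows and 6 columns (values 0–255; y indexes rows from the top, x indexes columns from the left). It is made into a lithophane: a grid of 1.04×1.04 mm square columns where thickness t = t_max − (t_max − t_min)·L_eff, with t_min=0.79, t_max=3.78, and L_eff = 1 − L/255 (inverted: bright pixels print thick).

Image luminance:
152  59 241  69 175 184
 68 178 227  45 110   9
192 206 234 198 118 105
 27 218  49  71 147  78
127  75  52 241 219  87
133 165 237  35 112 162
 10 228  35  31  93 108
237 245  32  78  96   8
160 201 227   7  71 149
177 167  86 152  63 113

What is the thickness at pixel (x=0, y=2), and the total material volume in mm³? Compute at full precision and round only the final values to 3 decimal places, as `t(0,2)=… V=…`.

t(0,2)=3.041 V=147.387

span = t_max - t_min = 3.78 - 0.79 = 2.990
L(0,2) = 192, L_eff = 1 - 192/255 = 0.247059 (inverted)
t(0,2) = 3.78 - 2.990·0.247059 = 3.041
Σt over all 10·6 pixels = 3474821/25500 ≈ 136.2674902
V = pitch²·Σt = 1.04²·3474821/25500 = 147.387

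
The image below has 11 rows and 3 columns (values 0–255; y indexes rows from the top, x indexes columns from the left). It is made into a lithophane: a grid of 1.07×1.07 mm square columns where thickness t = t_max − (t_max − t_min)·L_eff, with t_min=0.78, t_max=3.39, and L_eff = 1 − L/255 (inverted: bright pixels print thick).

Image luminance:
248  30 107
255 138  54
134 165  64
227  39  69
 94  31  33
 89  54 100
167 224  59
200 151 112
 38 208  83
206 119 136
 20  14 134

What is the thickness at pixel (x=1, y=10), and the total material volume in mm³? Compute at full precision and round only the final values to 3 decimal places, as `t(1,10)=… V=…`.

span = t_max - t_min = 3.39 - 0.78 = 2.610
L(1,10) = 14, L_eff = 1 - 14/255 = 0.945098 (inverted)
t(1,10) = 3.39 - 2.610·0.945098 = 0.923
Σt over all 11·3 pixels = 137391/2125 ≈ 64.6545882
V = pitch²·Σt = 1.07²·137391/2125 = 74.023

t(1,10)=0.923 V=74.023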